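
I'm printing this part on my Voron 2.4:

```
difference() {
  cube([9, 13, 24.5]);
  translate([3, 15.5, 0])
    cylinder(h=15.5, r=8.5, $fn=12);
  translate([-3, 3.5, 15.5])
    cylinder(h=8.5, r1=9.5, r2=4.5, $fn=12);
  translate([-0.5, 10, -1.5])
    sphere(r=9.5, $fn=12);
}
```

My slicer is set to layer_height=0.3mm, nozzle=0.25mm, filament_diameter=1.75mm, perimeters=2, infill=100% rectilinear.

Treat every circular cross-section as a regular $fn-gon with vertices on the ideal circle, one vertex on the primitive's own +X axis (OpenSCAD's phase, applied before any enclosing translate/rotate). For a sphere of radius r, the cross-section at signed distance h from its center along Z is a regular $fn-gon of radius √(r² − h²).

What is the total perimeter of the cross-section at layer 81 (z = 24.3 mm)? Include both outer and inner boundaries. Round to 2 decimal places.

At z = 24.3 mm: the cube (footprint 9×13) is included at this height (perimeter 44.00 mm); the cylinder at (3, 15.5) does not reach this height (z outside [0, 15.5]); the cone at (-3, 3.5) does not reach this height (z outside [15.5, 24]); the sphere at (-0.5, 10) is not intersected at this z (|z−center|=25.800 > r=9.5); Subtracting the remaining from the first: none of the subtracted shapes is present at this height, so the 9×13 cube is unchanged — boundary = 44.00 mm. Overall, the cross-section is a single solid region. Total boundary length (outer) = 44.00 mm.

44.00 mm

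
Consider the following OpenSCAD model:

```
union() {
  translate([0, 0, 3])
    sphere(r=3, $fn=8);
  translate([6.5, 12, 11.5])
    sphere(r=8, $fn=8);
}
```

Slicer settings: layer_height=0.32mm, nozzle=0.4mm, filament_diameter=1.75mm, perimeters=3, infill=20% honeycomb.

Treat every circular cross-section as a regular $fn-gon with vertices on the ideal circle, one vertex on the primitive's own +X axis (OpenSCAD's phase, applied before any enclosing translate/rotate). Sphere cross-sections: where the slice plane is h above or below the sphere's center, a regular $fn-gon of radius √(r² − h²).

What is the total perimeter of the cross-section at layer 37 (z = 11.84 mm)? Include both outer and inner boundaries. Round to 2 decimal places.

At z = 11.84 mm: the sphere is absent (|z−center|=8.840 > r=3); the r=8 sphere at (6.5, 12) contributes a regular 8-gon of circumradius √(8²−0.34²) = 7.993 (perimeter = 2·8·7.993·sin(180°/8) = 48.94 mm); Merging all regions: only the r=8 sphere at (6.5, 12) is present, so the union is just that shape — boundary = 48.94 mm. Overall, the cross-section is a single solid region. Total boundary length (outer) = 48.94 mm.

48.94 mm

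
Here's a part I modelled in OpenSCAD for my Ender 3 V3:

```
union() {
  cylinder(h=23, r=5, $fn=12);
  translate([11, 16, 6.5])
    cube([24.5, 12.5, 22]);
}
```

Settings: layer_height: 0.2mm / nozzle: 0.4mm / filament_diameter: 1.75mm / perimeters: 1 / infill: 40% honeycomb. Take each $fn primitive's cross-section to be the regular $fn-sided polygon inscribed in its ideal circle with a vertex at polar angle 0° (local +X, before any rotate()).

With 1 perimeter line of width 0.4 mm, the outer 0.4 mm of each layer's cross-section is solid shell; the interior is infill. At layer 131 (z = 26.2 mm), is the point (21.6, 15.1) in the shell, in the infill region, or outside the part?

outside

At z = 26.2 mm: the cylinder does not reach this height (z outside [0, 23]); the cube at (11, 16) is present — its section is the full 24.5×12.5 rectangle; Taking the union: only the 24.5×12.5 cube at (11, 16) is present, so the union is just that shape — 1 connected region. Overall, the cross-section is a single solid region. The nearest boundary edge runs (11.00, 16.00)→(35.50, 16.00); distance from the point to it = 0.90 mm. The point is not inside any of the regions above, so it lies outside the cross-section (0.90 mm from the nearest boundary).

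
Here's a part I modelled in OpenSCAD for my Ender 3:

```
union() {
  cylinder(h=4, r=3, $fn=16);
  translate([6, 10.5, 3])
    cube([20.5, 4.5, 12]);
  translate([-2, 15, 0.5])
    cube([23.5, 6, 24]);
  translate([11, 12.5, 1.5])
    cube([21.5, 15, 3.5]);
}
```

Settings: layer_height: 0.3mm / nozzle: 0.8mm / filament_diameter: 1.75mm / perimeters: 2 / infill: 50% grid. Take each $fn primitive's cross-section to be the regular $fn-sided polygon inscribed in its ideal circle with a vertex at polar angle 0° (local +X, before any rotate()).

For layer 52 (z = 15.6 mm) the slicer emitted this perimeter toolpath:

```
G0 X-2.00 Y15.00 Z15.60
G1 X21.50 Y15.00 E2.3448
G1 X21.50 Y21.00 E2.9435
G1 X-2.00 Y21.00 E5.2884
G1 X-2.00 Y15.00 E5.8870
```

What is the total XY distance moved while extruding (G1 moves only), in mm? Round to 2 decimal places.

Sum the Euclidean lengths of each G1 segment: total = 59.00 mm.

59.00 mm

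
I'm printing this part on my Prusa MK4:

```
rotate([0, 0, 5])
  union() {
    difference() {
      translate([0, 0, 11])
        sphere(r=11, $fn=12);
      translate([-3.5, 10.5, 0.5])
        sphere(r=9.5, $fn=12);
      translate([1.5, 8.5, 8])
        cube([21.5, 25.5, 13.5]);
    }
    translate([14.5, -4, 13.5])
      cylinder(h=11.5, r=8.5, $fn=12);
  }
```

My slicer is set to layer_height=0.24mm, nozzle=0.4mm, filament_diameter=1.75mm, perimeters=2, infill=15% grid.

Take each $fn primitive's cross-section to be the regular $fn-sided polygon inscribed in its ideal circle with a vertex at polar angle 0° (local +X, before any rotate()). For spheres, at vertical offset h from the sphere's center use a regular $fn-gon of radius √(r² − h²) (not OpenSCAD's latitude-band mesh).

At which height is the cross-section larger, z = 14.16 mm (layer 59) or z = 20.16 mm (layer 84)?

Layer 59 (z = 14.16): the r=11 sphere slices to a regular 12-gon of circumradius 10.536 (√(r²−h²) with h=3.16 from center) (area = (12/2)·10.536²·sin(360°/12) = 333.04 mm²); the sphere at (-3.5, 10.5) does not reach this height (|z−center|=13.660 > r=9.5); the cube at (1.5, 8.5) is present — its section is the full 21.5×25.5 rectangle (area 548.25 mm²); Subtracting the remaining from the first: starting from the r=11 sphere (333.04 mm²), the 21.5×25.5 cube at (1.5, 8.5) partially overlaps it — only the 4.45 mm² overlap (of its 548.25 mm²) is removed, clipping the outline — area = 328.59 mm²; the cylinder at (14.5, -4): section is a regular 12-gon, circumradius r=8.5 (area = (12/2)·8.500²·sin(360°/12) = 216.75 mm²); Combining (union): the regions partially overlap — summed areas 545.34 mm² minus the doubly-counted overlap 26.10 mm² gives 519.24 mm² — area = 519.24 mm²; (whole slice rotated 5° about Z — lengths, areas and connectivity unchanged). So its area = 519.24 mm². Layer 84 (z = 20.16): the r=11 sphere slices to a regular 12-gon of circumradius 6.091 (√(r²−h²) with h=9.16 from center) (area = (12/2)·6.091²·sin(360°/12) = 111.28 mm²); the sphere at (-3.5, 10.5) is absent (|z−center|=19.660 > r=9.5); the cube at (1.5, 8.5) is present — its section is the full 21.5×25.5 rectangle (area 548.25 mm²); After the difference (first − rest): starting from the r=11 sphere (111.28 mm²), the 21.5×25.5 cube at (1.5, 8.5) misses the remaining region (no effect) — area = 111.28 mm²; the cylinder at (14.5, -4): section is a regular 12-gon, circumradius r=8.5 (area = (12/2)·8.500²·sin(360°/12) = 216.75 mm²); Taking the union: the 2 present regions are separate (no shared area or edge), so areas and boundary lengths simply add and each stays a separate island — area = 328.03 mm²; (whole slice rotated 5° about Z — lengths, areas and connectivity unchanged). So its area = 328.03 mm². Layer 59 is larger (519.24 vs 328.03 mm²).

layer 59 (z = 14.16 mm)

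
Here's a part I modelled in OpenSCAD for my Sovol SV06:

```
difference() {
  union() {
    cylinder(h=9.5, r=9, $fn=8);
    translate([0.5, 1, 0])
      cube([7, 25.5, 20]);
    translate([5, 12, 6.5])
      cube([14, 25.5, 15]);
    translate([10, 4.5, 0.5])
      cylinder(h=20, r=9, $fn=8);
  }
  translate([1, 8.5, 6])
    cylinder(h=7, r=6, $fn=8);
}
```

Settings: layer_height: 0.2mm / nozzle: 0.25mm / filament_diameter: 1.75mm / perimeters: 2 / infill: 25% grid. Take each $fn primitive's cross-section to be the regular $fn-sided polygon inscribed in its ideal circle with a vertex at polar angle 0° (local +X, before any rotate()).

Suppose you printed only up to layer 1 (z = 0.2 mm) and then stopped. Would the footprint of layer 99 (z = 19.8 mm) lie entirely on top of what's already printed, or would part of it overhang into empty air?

Compare the two slices. At z = 0.2: the cylinder: section is a regular 8-gon, circumradius r=9 (area = (8/2)·9.000²·sin(360°/8) = 229.10 mm²); the cube at (0.5, 1) is present — its section is the full 7×25.5 rectangle (area 178.50 mm²); the cube at (5, 12) does not reach this height (z outside [6.5, 21.5]); the cylinder at (10, 4.5) does not reach this height (z outside [0.5, 20.5]); Merging all regions: the regions partially overlap — summed areas 407.60 mm² minus the doubly-counted overlap 43.11 mm² gives 364.49 mm² — area = 364.49 mm²; the cylinder at (1, 8.5) does not reach this height (z outside [6, 13]); Subtracting the remaining from the first: none of the subtracted shapes is present at this height, so the result so far is unchanged — area = 364.49 mm². At z = 19.8: the cylinder is absent (z outside [0, 9.5]); the cube at (0.5, 1) is present — its section is the full 7×25.5 rectangle (area 178.50 mm²); the 14×25.5 cube at (5, 12) contributes its full rectangle (area 357.00 mm²); the cylinder at (10, 4.5): section is a regular 8-gon, circumradius r=9 (area = (8/2)·9.000²·sin(360°/8) = 229.10 mm²); Merging all regions: the regions partially overlap — summed areas 764.60 mm² minus the doubly-counted overlap 97.70 mm² gives 666.90 mm² — area = 666.90 mm²; the cylinder at (1, 8.5) does not reach this height (z outside [6, 13]); After the difference (first − rest): none of the subtracted shapes is present at this height, so that combined region is unchanged — area = 666.90 mm². Checking containment: at z = 19.8 the cross-section extends beyond the z = 0.2 cross-section by about 467.11 mm².

part overhangs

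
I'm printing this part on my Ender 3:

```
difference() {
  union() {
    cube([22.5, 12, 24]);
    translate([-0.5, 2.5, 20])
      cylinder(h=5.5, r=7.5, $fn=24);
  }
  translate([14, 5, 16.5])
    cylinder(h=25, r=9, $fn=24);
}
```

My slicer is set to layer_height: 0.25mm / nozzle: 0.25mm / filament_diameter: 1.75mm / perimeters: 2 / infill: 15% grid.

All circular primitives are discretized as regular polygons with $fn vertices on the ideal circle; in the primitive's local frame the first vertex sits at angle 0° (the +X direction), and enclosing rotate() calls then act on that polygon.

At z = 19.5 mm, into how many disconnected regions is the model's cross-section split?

At z = 19.5 mm: the cube (footprint 22.5×12) is included at this height; the cylinder at (-0.5, 2.5) does not reach this height (z outside [20, 25.5]); Merging all regions: only the 22.5×12 cube is present, so the union is just that shape — 1 connected region; the cylinder at (14, 5): section is a regular 24-gon, circumradius r=9; Taking the first minus the rest: starting from that combined region, the r=9 cylinder at (14, 5) partially overlaps it — only the 193.86 mm² overlap (of its 251.57 mm²) is removed, clipping the outline — 3 connected regions. The result has 3 disconnected regions.

3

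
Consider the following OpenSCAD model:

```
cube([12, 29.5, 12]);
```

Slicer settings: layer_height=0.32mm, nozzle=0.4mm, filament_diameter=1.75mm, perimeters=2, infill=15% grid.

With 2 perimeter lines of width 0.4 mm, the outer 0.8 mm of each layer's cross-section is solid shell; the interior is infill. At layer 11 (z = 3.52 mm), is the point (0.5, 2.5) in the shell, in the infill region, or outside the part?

At z = 3.52 mm: the cube is present — its section is the full 12×29.5 rectangle. Overall, the cross-section is a single solid region. The nearest boundary edge runs (0.00, 29.50)→(0.00, 0.00); distance from the point to it = 0.50 mm. The point is inside the cross-section, 0.50 mm from the nearest boundary — within the 0.8 mm shell band (2 × 0.4).

shell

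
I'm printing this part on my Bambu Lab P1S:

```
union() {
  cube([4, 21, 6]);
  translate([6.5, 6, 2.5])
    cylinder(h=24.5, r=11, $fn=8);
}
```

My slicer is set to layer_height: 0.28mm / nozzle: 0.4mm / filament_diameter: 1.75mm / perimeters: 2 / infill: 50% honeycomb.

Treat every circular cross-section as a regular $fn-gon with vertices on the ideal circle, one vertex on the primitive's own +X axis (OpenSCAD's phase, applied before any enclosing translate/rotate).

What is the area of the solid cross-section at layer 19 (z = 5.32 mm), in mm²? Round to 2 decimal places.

365.70 mm²

At z = 5.32 mm: the cube is present — its section is the full 4×21 rectangle (area 84.00 mm²); the cylinder at (6.5, 6): section is a regular 8-gon, circumradius r=11 (area = (8/2)·11.000²·sin(360°/8) = 342.24 mm²); Merging all regions: the regions partially overlap — summed areas 426.24 mm² minus the doubly-counted overlap 60.54 mm² gives 365.70 mm² — area = 365.70 mm². Overall, the cross-section is a single solid region. Net area = 365.70 mm².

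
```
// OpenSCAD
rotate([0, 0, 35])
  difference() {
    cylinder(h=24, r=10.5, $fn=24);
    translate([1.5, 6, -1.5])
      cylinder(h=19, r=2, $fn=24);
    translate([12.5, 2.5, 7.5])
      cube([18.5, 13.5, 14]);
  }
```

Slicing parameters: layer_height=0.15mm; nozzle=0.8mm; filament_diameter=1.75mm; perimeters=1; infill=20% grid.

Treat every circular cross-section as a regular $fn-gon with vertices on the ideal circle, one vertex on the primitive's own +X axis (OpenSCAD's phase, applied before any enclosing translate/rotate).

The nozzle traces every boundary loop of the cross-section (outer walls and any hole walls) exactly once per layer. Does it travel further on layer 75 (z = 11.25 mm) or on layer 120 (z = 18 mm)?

layer 75 (z = 11.25 mm)

Layer 75 (z = 11.25): the cylinder: section is a regular 24-gon, circumradius r=10.5 (perimeter = 2·24·10.500·sin(180°/24) = 65.79 mm); the r=2 cylinder at (1.5, 6) contributes a regular 24-gon of circumradius 2 (perimeter = 2·24·2.000·sin(180°/24) = 12.53 mm); the 18.5×13.5 cube at (12.5, 2.5) contributes its full rectangle (perimeter 64.00 mm); Subtracting the remaining from the first: starting from the r=10.5 cylinder, the r=2 cylinder at (1.5, 6) lies wholly inside it (removes its full 12.42 mm² and its 12.53 mm outline becomes a hole wall); the 18.5×13.5 cube at (12.5, 2.5) misses the remaining region (no effect) — boundary (outer + 1 inner loop) = 78.32 mm; (rotated 35° about Z; rotation is an isometry so areas/perimeters/island counts are preserved). So its perimeter = 78.32 mm. Layer 120 (z = 18): the r=10.5 cylinder gives a regular 24-gon of circumradius 10.5 (constant along its height) (perimeter = 2·24·10.500·sin(180°/24) = 65.79 mm); the cylinder at (1.5, 6) is absent (z outside [-1.5, 17.5]); the cube at (12.5, 2.5) is present — its section is the full 18.5×13.5 rectangle (perimeter 64.00 mm); Taking the first minus the rest: starting from the r=10.5 cylinder, the 18.5×13.5 cube at (12.5, 2.5) misses the remaining region (no effect) — boundary = 65.79 mm; (rotated 35° about Z; rotation is an isometry so areas/perimeters/island counts are preserved). So its perimeter = 65.79 mm. Layer 75 is larger (78.32 vs 65.79 mm).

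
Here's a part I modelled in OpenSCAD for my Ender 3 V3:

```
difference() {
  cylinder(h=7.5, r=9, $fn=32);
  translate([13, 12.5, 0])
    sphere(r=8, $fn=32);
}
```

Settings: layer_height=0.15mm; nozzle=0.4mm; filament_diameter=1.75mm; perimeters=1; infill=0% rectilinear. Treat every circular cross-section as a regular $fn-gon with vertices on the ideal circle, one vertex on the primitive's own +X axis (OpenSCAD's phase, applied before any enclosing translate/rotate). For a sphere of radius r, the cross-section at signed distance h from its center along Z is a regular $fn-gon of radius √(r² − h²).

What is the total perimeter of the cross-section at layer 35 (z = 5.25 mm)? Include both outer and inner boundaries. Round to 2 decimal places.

56.46 mm

At z = 5.25 mm: the cylinder: section is a regular 32-gon, circumradius r=9 (perimeter = 2·32·9.000·sin(180°/32) = 56.46 mm); the r=8 sphere at (13, 12.5) contributes a regular 32-gon of circumradius √(8²−5.25²) = 6.036 (perimeter = 2·32·6.036·sin(180°/32) = 37.87 mm); After the difference (first − rest): starting from the r=9 cylinder, the r=8 sphere at (13, 12.5) misses the remaining region (no effect) — boundary = 56.46 mm. Overall, the cross-section is a single solid region. Total boundary length (outer) = 56.46 mm.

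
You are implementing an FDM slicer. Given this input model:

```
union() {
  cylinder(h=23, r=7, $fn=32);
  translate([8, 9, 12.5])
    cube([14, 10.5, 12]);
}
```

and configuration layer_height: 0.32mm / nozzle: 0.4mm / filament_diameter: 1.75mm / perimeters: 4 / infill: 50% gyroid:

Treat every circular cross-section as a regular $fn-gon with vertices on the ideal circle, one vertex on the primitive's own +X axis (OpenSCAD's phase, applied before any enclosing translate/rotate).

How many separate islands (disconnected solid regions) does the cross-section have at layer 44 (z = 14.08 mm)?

At z = 14.08 mm: the r=7 cylinder gives a regular 32-gon of circumradius 7 (constant along its height); the cube at (8, 9) (footprint 14×10.5) is included at this height; Taking the union: the 2 present regions are separate (no shared area or edge), so areas and boundary lengths simply add and each stays a separate island — 2 connected regions. Overall, the cross-section has 2 separate islands. Island count = 2.

2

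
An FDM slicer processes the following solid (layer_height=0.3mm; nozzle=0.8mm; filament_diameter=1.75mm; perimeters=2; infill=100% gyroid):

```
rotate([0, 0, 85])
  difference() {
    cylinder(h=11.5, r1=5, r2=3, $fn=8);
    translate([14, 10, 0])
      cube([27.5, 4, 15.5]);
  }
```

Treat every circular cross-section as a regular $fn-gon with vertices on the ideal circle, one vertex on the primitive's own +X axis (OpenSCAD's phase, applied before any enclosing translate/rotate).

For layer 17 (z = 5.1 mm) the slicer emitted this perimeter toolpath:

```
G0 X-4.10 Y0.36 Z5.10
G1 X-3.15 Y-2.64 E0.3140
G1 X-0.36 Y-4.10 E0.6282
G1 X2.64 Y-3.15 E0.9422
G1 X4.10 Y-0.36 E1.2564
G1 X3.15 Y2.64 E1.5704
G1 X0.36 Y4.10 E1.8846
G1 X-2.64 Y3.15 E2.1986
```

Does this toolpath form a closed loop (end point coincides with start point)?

no

Start point (G0): (-4.10, 0.36). End point (last G1): the path does not return to the start — open.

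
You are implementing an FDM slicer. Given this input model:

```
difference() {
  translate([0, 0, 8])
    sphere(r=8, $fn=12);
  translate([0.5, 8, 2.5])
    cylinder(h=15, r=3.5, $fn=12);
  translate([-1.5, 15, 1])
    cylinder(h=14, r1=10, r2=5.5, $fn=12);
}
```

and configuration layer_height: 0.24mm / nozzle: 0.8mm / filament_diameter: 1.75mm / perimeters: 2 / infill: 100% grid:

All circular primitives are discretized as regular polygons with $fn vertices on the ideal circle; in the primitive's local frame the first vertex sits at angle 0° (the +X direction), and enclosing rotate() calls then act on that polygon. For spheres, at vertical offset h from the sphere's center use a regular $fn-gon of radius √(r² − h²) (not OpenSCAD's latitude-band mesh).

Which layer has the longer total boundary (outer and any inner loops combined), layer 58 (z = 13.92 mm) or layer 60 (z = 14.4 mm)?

Layer 58 (z = 13.92): the sphere: section is a regular 12-gon, circumradius = √(r²−h²) = √(8²−5.92²) = 5.381 (perimeter = 2·12·5.381·sin(180°/12) = 33.42 mm); the cylinder at (0.5, 8): section is a regular 12-gon, circumradius r=3.5 (perimeter = 2·12·3.500·sin(180°/12) = 21.74 mm); the cone at (-1.5, 15) contributes a regular 12-gon of circumradius 5.847 (interpolated between r1=10 and r2=5.5 at t=0.923) (perimeter = 2·12·5.847·sin(180°/12) = 36.32 mm); Subtracting the remaining from the first: starting from the r=8 sphere, the r=3.5 cylinder at (0.5, 8) partially overlaps it — only the 1.41 mm² overlap (of its 36.75 mm²) is removed, clipping the outline; the cone at (-1.5, 15) misses the remaining region (no effect) — boundary = 33.45 mm. So its perimeter = 33.45 mm. Layer 60 (z = 14.4): the sphere: section is a regular 12-gon, circumradius = √(r²−h²) = √(8²−6.4²) = 4.800 (perimeter = 2·12·4.800·sin(180°/12) = 29.82 mm); the r=3.5 cylinder at (0.5, 8) gives a regular 12-gon of circumradius 3.5 (constant along its height) (perimeter = 2·12·3.500·sin(180°/12) = 21.74 mm); the cone at (-1.5, 15) (r1=10→r2=5.5) has section circumradius 5.693 here — a regular 12-gon (perimeter = 2·12·5.693·sin(180°/12) = 35.36 mm); After the difference (first − rest): starting from the r=8 sphere, the r=3.5 cylinder at (0.5, 8) partially overlaps it — only the 0.13 mm² overlap (of its 36.75 mm²) is removed, clipping the outline; the cone at (-1.5, 15) misses the remaining region (no effect) — boundary = 29.82 mm. So its perimeter = 29.82 mm. Layer 58 is larger (33.45 vs 29.82 mm).

layer 58 (z = 13.92 mm)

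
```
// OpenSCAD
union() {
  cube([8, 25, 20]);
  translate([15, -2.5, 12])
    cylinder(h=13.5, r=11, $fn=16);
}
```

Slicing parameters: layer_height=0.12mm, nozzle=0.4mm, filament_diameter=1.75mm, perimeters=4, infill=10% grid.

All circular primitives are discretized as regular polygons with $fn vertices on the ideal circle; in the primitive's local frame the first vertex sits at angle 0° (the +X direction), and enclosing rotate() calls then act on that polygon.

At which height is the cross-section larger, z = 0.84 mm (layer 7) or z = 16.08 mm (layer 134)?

layer 134 (z = 16.08 mm)

Layer 7 (z = 0.84): the cube (footprint 8×25) is included at this height (area 200.00 mm²); the cylinder at (15, -2.5) is absent (z outside [12, 25.5]); Merging all regions: only the 8×25 cube is present, so the union is just that shape — area = 200.00 mm². So its area = 200.00 mm². Layer 134 (z = 16.08): the 8×25 cube contributes its full rectangle (area 200.00 mm²); the cylinder at (15, -2.5): section is a regular 16-gon, circumradius r=11 (area = (16/2)·11.000²·sin(360°/16) = 370.44 mm²); Merging all regions: the regions partially overlap — summed areas 570.44 mm² minus the doubly-counted overlap 12.93 mm² gives 557.51 mm² — area = 557.51 mm². So its area = 557.51 mm². Layer 134 is larger (557.51 vs 200.00 mm²).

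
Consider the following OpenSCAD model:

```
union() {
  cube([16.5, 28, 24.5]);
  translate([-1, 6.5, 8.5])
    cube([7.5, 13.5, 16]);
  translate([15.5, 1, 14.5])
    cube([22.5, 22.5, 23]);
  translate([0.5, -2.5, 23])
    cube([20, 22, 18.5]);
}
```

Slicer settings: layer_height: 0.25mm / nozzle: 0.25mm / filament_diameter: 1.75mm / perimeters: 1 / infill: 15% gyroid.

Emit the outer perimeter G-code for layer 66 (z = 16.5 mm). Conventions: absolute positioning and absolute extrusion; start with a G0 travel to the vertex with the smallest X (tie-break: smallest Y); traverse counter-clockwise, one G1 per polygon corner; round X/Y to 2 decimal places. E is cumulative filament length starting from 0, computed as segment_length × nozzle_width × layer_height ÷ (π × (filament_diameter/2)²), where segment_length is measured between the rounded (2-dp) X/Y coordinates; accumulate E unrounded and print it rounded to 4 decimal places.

G0 X-1.00 Y6.50 Z16.50
G1 X0.00 Y6.50 E0.0260
G1 X0.00 Y0.00 E0.1949
G1 X16.50 Y0.00 E0.6236
G1 X16.50 Y1.00 E0.6496
G1 X38.00 Y1.00 E1.2083
G1 X38.00 Y23.50 E1.7929
G1 X16.50 Y23.50 E2.3516
G1 X16.50 Y28.00 E2.4685
G1 X0.00 Y28.00 E2.8973
G1 X0.00 Y20.00 E3.1051
G1 X-1.00 Y20.00 E3.1311
G1 X-1.00 Y6.50 E3.4819

At z = 16.5 mm: the 16.5×28 cube contributes its full rectangle; the cube at (-1, 6.5) (footprint 7.5×13.5) is included at this height; the 22.5×22.5 cube at (15.5, 1) contributes its full rectangle; the cube at (0.5, -2.5) does not reach this height (z outside [23, 41.5]); Combining (union): the regions partially overlap (shared area 110.25 mm²), so overlapping operands fuse into one piece — 1 connected region. The outline is a single polygon with 12 vertices. Extrusion per mm of travel: 0.25 × 0.25 / (π × 0.875²) = 0.025984. Accumulating E over each segment gives final E = 3.4819.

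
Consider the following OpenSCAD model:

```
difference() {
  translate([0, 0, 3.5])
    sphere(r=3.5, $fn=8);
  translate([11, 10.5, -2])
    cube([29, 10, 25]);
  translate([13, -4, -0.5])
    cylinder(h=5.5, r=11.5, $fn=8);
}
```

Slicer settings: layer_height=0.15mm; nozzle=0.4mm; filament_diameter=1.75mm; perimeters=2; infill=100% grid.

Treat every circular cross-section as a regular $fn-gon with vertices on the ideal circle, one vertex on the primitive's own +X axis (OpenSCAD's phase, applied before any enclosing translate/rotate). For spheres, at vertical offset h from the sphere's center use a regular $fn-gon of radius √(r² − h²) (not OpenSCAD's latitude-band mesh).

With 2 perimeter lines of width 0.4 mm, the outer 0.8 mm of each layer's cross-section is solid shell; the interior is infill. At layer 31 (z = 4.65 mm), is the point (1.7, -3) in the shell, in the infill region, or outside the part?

At z = 4.65 mm: the r=3.5 sphere contributes a regular 8-gon of circumradius √(3.5²−1.15²) = 3.306; the cube at (11, 10.5) is present — its section is the full 29×10 rectangle; the r=11.5 cylinder at (13, -4) gives a regular 8-gon of circumradius 11.5 (constant along its height); Subtracting the remaining from the first: starting from the r=3.5 sphere, the 29×10 cube at (11, 10.5) misses the remaining region (no effect); the r=11.5 cylinder at (13, -4) partially overlaps it — only the 0.37 mm² overlap (of its 374.06 mm²) is removed, clipping the outline — 1 connected region. Overall, the cross-section is a single solid region. The nearest boundary edge runs (2.16, -2.41)→(-0.00, -3.31); distance from the point to it = 0.37 mm. The point is not inside any of the regions above, so it lies outside the cross-section (0.37 mm from the nearest boundary).

outside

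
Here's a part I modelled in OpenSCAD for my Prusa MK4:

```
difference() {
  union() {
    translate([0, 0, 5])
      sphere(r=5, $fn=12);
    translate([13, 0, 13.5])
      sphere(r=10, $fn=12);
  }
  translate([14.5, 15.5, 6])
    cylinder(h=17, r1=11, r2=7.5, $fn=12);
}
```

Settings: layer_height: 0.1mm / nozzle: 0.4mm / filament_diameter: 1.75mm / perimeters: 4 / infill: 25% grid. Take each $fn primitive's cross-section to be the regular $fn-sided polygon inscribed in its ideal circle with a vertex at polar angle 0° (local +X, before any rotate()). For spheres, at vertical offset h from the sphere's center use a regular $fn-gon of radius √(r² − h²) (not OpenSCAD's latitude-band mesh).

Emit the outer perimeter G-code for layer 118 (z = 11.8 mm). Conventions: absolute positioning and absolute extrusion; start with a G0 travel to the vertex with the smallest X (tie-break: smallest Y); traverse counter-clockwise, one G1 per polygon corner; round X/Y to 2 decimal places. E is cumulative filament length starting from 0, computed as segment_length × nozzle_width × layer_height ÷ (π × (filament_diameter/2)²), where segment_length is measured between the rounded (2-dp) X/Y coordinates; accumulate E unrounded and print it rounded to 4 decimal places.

At z = 11.8 mm: the sphere is not intersected at this z (|z−center|=6.800 > r=5); the sphere at (13, 0): section is a regular 12-gon, circumradius = √(r²−h²) = √(10²−1.7²) = 9.854; Merging all regions: only the r=10 sphere at (13, 0) is present, so the union is just that shape — 1 connected region; the cone at (14.5, 15.5): at t=0.341 of its height the radius interpolates to r₁+(r₂−r₁)t = 9.806, giving a regular 12-gon of that circumradius; After the difference (first − rest): starting from the result so far, the cone at (14.5, 15.5) partially overlaps it — only the 27.99 mm² overlap (of its 288.47 mm²) is removed, clipping the outline — 1 connected region. The outline is a single polygon with 14 vertices. Extrusion per mm of travel: 0.4 × 0.1 / (π × 0.875²) = 0.016630. Accumulating E over each segment gives final E = 1.0179.

G0 X3.15 Y0.00 Z11.80
G1 X4.47 Y-4.93 E0.0849
G1 X8.07 Y-8.53 E0.1695
G1 X13.00 Y-9.85 E0.2544
G1 X17.93 Y-8.53 E0.3393
G1 X21.53 Y-4.93 E0.4240
G1 X22.85 Y0.00 E0.5088
G1 X21.53 Y4.93 E0.5937
G1 X19.43 Y7.03 E0.6431
G1 X19.40 Y7.01 E0.6437
G1 X14.50 Y5.69 E0.7281
G1 X9.60 Y7.01 E0.8125
G1 X8.07 Y8.53 E0.8483
G1 X4.47 Y4.93 E0.9330
G1 X3.15 Y0.00 E1.0179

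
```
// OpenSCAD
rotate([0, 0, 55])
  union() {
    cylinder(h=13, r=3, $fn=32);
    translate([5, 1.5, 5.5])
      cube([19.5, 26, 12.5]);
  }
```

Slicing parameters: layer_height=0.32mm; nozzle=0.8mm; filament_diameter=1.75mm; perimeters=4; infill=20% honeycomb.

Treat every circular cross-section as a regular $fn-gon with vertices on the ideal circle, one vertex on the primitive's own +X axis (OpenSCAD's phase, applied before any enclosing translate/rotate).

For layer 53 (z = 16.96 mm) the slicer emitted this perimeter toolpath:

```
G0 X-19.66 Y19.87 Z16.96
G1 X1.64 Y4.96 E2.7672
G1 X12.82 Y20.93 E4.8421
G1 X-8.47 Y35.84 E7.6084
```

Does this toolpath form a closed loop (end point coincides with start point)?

no

Start point (G0): (-19.66, 19.87). End point (last G1): the path does not return to the start — open.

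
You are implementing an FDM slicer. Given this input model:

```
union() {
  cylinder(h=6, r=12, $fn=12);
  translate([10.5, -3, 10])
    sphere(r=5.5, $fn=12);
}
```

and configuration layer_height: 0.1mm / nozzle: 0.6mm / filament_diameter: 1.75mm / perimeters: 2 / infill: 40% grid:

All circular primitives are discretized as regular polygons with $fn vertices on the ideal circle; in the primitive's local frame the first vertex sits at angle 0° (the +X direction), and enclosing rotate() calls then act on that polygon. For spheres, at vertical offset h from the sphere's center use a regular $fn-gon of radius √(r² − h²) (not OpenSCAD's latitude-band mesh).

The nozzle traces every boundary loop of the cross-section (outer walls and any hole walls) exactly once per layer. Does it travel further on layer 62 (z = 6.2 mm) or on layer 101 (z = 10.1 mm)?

Layer 62 (z = 6.2): the cylinder does not reach this height (z outside [0, 6]); the r=5.5 sphere at (10.5, -3) contributes a regular 12-gon of circumradius √(5.5²−3.8²) = 3.976 (perimeter = 2·12·3.976·sin(180°/12) = 24.70 mm); Taking the union: only the r=5.5 sphere at (10.5, -3) is present, so the union is just that shape — boundary = 24.70 mm. So its perimeter = 24.70 mm. Layer 101 (z = 10.1): the cylinder does not reach this height (z outside [0, 6]); the r=5.5 sphere at (10.5, -3) slices to a regular 12-gon of circumradius 5.499 (√(r²−h²) with h=0.1 from center) (perimeter = 2·12·5.499·sin(180°/12) = 34.16 mm); Taking the union: only the r=5.5 sphere at (10.5, -3) is present, so the union is just that shape — boundary = 34.16 mm. So its perimeter = 34.16 mm. Layer 101 is larger (34.16 vs 24.70 mm).

layer 101 (z = 10.1 mm)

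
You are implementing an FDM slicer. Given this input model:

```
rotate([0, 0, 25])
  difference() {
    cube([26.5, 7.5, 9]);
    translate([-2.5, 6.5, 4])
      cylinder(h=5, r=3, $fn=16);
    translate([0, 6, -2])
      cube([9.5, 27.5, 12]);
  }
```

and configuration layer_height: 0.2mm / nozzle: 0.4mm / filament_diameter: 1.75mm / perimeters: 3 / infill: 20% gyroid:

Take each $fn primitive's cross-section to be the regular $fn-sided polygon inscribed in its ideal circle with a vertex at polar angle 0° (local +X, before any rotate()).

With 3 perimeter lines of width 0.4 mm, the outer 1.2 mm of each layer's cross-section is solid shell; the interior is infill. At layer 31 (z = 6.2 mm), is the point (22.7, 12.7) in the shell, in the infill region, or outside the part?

At z = 6.2 mm: the 26.5×7.5 cube contributes its full rectangle; the r=3 cylinder at (-2.5, 6.5) gives a regular 16-gon of circumradius 3 (constant along its height); the 9.5×27.5 cube at (0, 6) contributes its full rectangle; Taking the first minus the rest: starting from the 26.5×7.5 cube, the r=3 cylinder at (-2.5, 6.5) partially overlaps it — only the 0.90 mm² overlap (of its 27.55 mm²) is removed, clipping the outline; the 9.5×27.5 cube at (0, 6) partially overlaps it — only the 13.62 mm² overlap (of its 261.25 mm²) is removed, clipping the outline — 1 connected region; (whole slice rotated 25° about Z — lengths, areas and connectivity unchanged). Overall, the cross-section is a single solid region. Undo the 25° rotation: the query point maps to (25.940, 1.917) in the un-rotated model frame. The nearest boundary edge runs (26.50, 7.50)→(26.50, 0.00); distance from the point to it = 0.56 mm. The point is inside the cross-section, 0.56 mm from the nearest boundary — within the 1.2 mm shell band (3 × 0.4).

shell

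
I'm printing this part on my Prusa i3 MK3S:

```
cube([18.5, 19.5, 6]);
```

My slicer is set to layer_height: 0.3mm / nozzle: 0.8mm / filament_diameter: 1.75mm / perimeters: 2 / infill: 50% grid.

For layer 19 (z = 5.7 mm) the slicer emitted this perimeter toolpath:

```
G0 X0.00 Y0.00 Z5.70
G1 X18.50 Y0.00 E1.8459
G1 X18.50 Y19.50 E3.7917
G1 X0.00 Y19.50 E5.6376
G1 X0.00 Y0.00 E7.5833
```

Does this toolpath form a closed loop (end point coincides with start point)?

yes

Start point (G0): (0.00, 0.00). End point (last G1): the path returns to the start — closed.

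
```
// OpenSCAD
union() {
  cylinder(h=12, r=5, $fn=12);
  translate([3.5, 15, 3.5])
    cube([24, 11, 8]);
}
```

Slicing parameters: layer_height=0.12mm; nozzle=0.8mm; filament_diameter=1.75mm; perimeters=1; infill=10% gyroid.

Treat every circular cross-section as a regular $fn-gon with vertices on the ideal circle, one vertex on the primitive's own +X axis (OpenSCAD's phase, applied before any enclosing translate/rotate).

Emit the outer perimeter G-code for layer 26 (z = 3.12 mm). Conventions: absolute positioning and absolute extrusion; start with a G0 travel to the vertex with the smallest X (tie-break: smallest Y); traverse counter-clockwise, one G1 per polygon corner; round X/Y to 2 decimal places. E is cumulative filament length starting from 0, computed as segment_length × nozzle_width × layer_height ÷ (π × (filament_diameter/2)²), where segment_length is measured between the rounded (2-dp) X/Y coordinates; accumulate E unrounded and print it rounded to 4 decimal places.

At z = 3.12 mm: the cylinder: section is a regular 12-gon, circumradius r=5; the cube at (3.5, 15) is absent (z outside [3.5, 11.5]); Merging all regions: only the r=5 cylinder is present, so the union is just that shape — 1 connected region. The outline is a single polygon with 12 vertices. Extrusion per mm of travel: 0.8 × 0.12 / (π × 0.875²) = 0.039912. Accumulating E over each segment gives final E = 1.2396.

G0 X-5.00 Y0.00 Z3.12
G1 X-4.33 Y-2.50 E0.1033
G1 X-2.50 Y-4.33 E0.2066
G1 X0.00 Y-5.00 E0.3099
G1 X2.50 Y-4.33 E0.4132
G1 X4.33 Y-2.50 E0.5165
G1 X5.00 Y0.00 E0.6198
G1 X4.33 Y2.50 E0.7231
G1 X2.50 Y4.33 E0.8264
G1 X0.00 Y5.00 E0.9297
G1 X-2.50 Y4.33 E1.0330
G1 X-4.33 Y2.50 E1.1363
G1 X-5.00 Y0.00 E1.2396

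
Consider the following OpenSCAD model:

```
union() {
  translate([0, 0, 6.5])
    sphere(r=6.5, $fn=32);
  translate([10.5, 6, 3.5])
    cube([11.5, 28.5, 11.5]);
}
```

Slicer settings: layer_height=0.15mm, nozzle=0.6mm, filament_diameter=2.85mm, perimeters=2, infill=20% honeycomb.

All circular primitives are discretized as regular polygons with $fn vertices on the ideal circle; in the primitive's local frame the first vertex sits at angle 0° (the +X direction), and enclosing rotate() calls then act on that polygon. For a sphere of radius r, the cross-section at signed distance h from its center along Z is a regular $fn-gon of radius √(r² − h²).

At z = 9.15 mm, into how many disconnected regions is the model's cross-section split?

At z = 9.15 mm: the sphere: section is a regular 32-gon, circumradius = √(r²−h²) = √(6.5²−2.65²) = 5.935; the cube at (10.5, 6) is present — its section is the full 11.5×28.5 rectangle; Merging all regions: the 2 present regions are separate (no shared area or edge), so areas and boundary lengths simply add and each stays a separate island — 2 connected regions. The result has 2 disconnected regions.

2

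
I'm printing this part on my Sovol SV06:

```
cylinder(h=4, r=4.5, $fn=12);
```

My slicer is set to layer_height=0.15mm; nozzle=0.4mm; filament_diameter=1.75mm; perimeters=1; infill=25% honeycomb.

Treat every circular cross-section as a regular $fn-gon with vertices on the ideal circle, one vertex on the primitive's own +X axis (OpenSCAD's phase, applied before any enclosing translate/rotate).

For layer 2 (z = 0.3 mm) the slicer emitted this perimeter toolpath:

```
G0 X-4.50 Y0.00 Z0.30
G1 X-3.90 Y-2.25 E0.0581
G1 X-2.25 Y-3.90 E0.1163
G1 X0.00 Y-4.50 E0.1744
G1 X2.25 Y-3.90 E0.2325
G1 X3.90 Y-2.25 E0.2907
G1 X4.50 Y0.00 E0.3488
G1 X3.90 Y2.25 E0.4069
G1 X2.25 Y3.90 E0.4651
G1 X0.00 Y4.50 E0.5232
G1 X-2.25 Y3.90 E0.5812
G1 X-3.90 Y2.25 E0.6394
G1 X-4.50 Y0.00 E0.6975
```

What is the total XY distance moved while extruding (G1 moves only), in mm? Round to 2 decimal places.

27.96 mm

Sum the Euclidean lengths of each G1 segment: total = 27.96 mm.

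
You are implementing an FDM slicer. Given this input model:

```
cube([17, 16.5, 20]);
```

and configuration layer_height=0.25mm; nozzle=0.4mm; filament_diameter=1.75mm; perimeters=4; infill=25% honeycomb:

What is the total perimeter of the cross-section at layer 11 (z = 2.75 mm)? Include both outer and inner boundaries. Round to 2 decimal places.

At z = 2.75 mm: the cube (footprint 17×16.5) is included at this height (perimeter 67.00 mm). Overall, the cross-section is a single solid region. Total boundary length (outer) = 67.00 mm.

67.00 mm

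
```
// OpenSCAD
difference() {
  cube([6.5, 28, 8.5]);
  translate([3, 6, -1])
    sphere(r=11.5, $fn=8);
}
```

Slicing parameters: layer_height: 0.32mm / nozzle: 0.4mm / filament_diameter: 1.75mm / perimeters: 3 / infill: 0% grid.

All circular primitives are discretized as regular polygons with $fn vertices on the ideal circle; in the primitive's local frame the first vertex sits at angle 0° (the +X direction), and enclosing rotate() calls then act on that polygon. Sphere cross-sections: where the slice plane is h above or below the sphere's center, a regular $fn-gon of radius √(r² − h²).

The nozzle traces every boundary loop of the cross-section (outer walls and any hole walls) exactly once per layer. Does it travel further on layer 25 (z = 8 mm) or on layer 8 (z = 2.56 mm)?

Layer 25 (z = 8): the cube is present — its section is the full 6.5×28 rectangle (perimeter 69.00 mm); the r=11.5 sphere at (3, 6) contributes a regular 8-gon of circumradius √(11.5²−9²) = 7.159 (perimeter = 2·8·7.159·sin(180°/8) = 43.83 mm); Taking the first minus the rest: starting from the 6.5×28 cube, the r=11.5 sphere at (3, 6) partially overlaps it — only the 81.02 mm² overlap (of its 144.96 mm²) is removed, clipping the outline — boundary = 48.17 mm. So its perimeter = 48.17 mm. Layer 8 (z = 2.56): the cube is present — its section is the full 6.5×28 rectangle (perimeter 69.00 mm); the r=11.5 sphere at (3, 6) slices to a regular 8-gon of circumradius 10.935 (√(r²−h²) with h=3.56 from center) (perimeter = 2·8·10.935·sin(180°/8) = 66.95 mm); Subtracting the remaining from the first: starting from the 6.5×28 cube, the r=11.5 sphere at (3, 6) partially overlaps it — only the 105.68 mm² overlap (of its 338.21 mm²) is removed, clipping the outline — boundary = 38.36 mm. So its perimeter = 38.36 mm. Layer 25 is larger (48.17 vs 38.36 mm).

layer 25 (z = 8 mm)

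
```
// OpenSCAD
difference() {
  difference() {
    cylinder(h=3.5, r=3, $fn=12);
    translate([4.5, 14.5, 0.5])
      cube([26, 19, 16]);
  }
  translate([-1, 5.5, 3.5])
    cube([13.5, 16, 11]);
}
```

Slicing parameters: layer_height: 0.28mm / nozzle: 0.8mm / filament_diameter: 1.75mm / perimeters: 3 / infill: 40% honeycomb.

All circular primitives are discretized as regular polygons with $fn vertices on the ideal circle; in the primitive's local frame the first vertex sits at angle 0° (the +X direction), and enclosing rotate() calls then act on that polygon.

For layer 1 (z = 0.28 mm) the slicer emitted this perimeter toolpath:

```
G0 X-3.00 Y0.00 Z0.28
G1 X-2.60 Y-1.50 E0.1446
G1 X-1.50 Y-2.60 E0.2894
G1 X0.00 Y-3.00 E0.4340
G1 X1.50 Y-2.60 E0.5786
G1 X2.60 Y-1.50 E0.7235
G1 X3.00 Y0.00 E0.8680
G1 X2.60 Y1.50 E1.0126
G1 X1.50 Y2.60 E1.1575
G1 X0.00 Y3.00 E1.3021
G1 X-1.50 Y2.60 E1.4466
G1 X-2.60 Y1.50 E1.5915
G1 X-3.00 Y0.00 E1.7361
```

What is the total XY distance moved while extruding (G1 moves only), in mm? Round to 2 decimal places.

18.64 mm

Sum the Euclidean lengths of each G1 segment: total = 18.64 mm.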